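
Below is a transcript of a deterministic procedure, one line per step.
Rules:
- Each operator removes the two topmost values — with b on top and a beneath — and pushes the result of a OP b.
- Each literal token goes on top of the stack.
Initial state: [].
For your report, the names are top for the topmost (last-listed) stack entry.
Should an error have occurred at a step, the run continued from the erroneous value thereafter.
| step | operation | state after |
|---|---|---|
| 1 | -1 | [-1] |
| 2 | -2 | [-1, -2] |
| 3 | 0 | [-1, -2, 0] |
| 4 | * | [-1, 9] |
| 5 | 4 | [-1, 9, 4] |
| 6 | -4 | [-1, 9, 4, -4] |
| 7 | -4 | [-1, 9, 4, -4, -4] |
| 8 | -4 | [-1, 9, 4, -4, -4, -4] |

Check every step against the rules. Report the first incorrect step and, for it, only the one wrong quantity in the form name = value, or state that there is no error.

Recomputing the run from the initial state:
step 1: [-1]
step 2: [-1, -2]
step 3: [-1, -2, 0]
step 4: [-1, 0]
step 5: [-1, 0, 4]
step 6: [-1, 0, 4, -4]
step 7: [-1, 0, 4, -4, -4]
step 8: [-1, 0, 4, -4, -4, -4]
The first disagreement with the transcript is at step 4, where the value should be top = 0.

step 4, top = 0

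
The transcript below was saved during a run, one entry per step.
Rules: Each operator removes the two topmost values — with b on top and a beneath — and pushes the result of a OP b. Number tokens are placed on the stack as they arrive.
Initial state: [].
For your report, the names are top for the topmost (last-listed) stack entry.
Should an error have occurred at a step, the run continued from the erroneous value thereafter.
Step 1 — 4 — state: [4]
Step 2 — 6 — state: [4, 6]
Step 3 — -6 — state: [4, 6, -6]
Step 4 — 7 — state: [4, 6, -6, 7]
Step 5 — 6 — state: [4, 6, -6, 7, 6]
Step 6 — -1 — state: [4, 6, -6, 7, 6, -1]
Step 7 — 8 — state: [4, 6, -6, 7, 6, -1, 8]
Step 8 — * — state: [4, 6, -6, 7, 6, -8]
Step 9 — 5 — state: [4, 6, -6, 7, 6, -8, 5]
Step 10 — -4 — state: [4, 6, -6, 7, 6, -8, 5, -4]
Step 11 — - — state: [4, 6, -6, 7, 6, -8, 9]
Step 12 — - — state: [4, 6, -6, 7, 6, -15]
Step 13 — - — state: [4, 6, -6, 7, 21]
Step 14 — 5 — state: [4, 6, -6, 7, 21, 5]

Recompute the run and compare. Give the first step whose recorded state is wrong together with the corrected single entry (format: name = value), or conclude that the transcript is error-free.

step 12, top = -17

1. push 4: top = 4 (confirmed correct)
2. push 6: top = 6 (verified)
3. push -6: top = -6 (confirmed correct)
4. push 7: top = 7 (exactly as logged)
5. push 6: top = 6 (in agreement)
6. push -1: top = -1 (verified)
7. push 8: top = 8 (no discrepancy)
8. -1 * 8 = -8 (no discrepancy)
9. push 5: top = 5 (no discrepancy)
10. push -4: top = -4 (verified)
11. 5 - -4 = 9 (confirmed correct)
12. -8 - 9 = -17 (this is not what the transcript shows)
First deviation found at step 12; the corrected entry is top = -17.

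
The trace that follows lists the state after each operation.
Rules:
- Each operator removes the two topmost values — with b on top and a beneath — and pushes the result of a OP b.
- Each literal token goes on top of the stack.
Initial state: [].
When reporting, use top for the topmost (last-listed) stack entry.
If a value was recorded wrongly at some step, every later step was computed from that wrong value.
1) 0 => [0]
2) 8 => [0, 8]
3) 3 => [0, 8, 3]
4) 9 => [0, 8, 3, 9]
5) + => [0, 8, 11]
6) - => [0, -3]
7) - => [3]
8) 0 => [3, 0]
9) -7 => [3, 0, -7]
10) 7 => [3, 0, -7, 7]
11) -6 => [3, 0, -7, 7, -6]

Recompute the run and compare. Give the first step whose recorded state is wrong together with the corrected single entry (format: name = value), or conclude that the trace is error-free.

step 5, top = 12

1. push 0: top = 0 (no discrepancy)
2. push 8: top = 8 (confirmed correct)
3. push 3: top = 3 (agrees with the trace)
4. push 9: top = 9 (checks out)
5. 3 + 9 = 12 (the trace has a different value)
The earliest wrong entry is at step 5: it should read top = 12.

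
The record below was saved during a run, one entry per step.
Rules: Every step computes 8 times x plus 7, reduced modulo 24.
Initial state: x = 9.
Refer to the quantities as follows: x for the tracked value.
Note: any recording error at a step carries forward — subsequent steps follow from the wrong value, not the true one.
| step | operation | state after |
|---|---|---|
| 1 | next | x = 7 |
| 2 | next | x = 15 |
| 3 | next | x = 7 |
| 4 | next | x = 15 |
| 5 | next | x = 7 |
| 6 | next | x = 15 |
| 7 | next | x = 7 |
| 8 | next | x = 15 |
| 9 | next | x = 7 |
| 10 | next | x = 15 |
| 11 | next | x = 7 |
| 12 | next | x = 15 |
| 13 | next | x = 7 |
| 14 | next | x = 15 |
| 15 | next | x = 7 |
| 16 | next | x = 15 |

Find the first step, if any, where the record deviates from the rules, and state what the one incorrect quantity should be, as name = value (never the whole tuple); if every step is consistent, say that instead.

Step 1: x = (8*9 + 7) mod 24 = 7 — no discrepancy.
Step 2: x = (8*7 + 7) mod 24 = 15 — consistent with the record.
Step 3: x = (8*15 + 7) mod 24 = 7 — matches.
Step 4: x = (8*7 + 7) mod 24 = 15 — verified.
Step 5: x = (8*15 + 7) mod 24 = 7 — exactly as logged.
Step 6: x = (8*7 + 7) mod 24 = 15 — checks out.
Step 7: x = (8*15 + 7) mod 24 = 7 — matches.
Step 8: x = (8*7 + 7) mod 24 = 15 — no discrepancy.
Step 9: x = (8*15 + 7) mod 24 = 7 — no discrepancy.
Step 10: x = (8*7 + 7) mod 24 = 15 — same as recorded.
Step 11: x = (8*15 + 7) mod 24 = 7 — in agreement.
Step 12: x = (8*7 + 7) mod 24 = 15 — consistent with the record.
Step 13: x = (8*15 + 7) mod 24 = 7 — consistent with the record.
Step 14: x = (8*7 + 7) mod 24 = 15 — same as recorded.
Step 15: x = (8*15 + 7) mod 24 = 7 — matches.
Step 16: x = (8*7 + 7) mod 24 = 15 — in agreement.
No step deviates from the rules.

no error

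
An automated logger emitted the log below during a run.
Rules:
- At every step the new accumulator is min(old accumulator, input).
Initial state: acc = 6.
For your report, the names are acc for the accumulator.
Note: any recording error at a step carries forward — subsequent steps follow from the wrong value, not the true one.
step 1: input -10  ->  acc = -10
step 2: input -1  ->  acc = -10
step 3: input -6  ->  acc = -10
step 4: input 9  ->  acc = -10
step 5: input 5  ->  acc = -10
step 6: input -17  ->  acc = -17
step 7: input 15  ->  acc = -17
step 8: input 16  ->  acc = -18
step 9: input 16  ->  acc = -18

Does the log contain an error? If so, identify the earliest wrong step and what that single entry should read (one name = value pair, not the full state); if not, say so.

Step 1: acc = min(6, -10) = -10 — same as recorded.
Step 2: acc = min(-10, -1) = -10 — exactly as logged.
Step 3: acc = min(-10, -6) = -10 — checks out.
Step 4: acc = min(-10, 9) = -10 — verified.
Step 5: acc = min(-10, 5) = -10 — verified.
Step 6: acc = min(-10, -17) = -17 — consistent with the log.
Step 7: acc = min(-17, 15) = -17 — agrees with the log.
Step 8: acc = min(-17, 16) = -17 — a discrepancy with the log.
That makes step 8 the first incorrect line — acc = -17 is what it should show.

step 8, acc = -17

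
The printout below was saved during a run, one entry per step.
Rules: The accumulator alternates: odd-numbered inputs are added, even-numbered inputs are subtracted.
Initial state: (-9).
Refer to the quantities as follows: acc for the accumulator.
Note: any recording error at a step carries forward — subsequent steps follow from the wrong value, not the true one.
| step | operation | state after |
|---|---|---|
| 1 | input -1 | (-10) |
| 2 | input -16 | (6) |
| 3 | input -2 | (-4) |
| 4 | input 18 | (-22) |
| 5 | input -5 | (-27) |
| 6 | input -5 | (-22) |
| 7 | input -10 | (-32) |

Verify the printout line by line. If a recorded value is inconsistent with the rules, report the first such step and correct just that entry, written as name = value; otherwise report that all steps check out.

Recomputing the run from the initial state:
step 1: acc = -10
step 2: acc = 6
step 3: acc = 4
step 4: acc = -14
step 5: acc = -19
step 6: acc = -14
step 7: acc = -24
The first disagreement with the printout is at step 3, where the value should be acc = 4.

step 3, acc = 4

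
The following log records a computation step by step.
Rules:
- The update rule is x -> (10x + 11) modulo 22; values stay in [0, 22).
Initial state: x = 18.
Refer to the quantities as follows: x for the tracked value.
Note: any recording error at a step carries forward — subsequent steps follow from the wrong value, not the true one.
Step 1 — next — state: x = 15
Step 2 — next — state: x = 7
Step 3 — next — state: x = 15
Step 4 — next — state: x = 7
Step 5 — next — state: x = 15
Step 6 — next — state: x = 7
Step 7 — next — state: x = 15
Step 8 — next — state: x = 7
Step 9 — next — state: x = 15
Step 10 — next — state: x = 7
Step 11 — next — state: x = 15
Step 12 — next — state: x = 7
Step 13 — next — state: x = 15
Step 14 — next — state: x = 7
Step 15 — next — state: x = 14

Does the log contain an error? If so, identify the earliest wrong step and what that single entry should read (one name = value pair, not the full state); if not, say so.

Step 1: x = (10*18 + 11) mod 22 = 15 — no discrepancy.
Step 2: x = (10*15 + 11) mod 22 = 7 — same as recorded.
Step 3: x = (10*7 + 11) mod 22 = 15 — checks out.
Step 4: x = (10*15 + 11) mod 22 = 7 — matches.
Step 5: x = (10*7 + 11) mod 22 = 15 — verified.
Step 6: x = (10*15 + 11) mod 22 = 7 — verified.
Step 7: x = (10*7 + 11) mod 22 = 15 — in agreement.
Step 8: x = (10*15 + 11) mod 22 = 7 — in agreement.
Step 9: x = (10*7 + 11) mod 22 = 15 — consistent with the log.
Step 10: x = (10*15 + 11) mod 22 = 7 — confirmed correct.
Step 11: x = (10*7 + 11) mod 22 = 15 — agrees with the log.
Step 12: x = (10*15 + 11) mod 22 = 7 — exactly as logged.
Step 13: x = (10*7 + 11) mod 22 = 15 — agrees with the log.
Step 14: x = (10*15 + 11) mod 22 = 7 — agrees with the log.
Step 15: x = (10*7 + 11) mod 22 = 15 — the log has a different value.
Step 15 is the first one off; corrected, x = 15.

step 15, x = 15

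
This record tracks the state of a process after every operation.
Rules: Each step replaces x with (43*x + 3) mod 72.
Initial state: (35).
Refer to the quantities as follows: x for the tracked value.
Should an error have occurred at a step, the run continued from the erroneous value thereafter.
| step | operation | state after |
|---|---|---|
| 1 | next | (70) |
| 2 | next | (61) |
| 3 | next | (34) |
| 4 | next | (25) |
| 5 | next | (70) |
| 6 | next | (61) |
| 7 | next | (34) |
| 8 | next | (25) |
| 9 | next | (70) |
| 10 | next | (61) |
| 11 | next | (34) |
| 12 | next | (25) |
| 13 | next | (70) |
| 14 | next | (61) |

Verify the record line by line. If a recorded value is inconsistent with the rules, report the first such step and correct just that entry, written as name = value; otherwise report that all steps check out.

step 1, x = 68

Recomputing the run from the initial state:
step 1: x = 68
step 2: x = 47
step 3: x = 8
step 4: x = 59
step 5: x = 20
step 6: x = 71
step 7: x = 32
step 8: x = 11
step 9: x = 44
step 10: x = 23
step 11: x = 56
step 12: x = 35
step 13: x = 68
step 14: x = 47
The first disagreement with the record is at step 1, where the value should be x = 68.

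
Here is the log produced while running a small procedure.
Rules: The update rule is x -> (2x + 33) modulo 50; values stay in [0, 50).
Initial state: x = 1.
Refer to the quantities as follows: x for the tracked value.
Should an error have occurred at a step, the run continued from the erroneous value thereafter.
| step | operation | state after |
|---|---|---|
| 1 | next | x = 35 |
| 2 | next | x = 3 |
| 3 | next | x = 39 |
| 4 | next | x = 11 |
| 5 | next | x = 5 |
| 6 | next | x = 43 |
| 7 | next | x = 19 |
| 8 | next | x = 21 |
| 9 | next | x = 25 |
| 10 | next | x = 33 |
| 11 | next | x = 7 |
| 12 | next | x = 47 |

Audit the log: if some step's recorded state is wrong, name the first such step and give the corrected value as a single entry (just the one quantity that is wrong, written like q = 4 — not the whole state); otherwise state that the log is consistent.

step 11, x = 49

Recomputing the run from the initial state:
step 1: x = 35
step 2: x = 3
step 3: x = 39
step 4: x = 11
step 5: x = 5
step 6: x = 43
step 7: x = 19
step 8: x = 21
step 9: x = 25
step 10: x = 33
step 11: x = 49
step 12: x = 31
The first disagreement with the log is at step 11, where the value should be x = 49.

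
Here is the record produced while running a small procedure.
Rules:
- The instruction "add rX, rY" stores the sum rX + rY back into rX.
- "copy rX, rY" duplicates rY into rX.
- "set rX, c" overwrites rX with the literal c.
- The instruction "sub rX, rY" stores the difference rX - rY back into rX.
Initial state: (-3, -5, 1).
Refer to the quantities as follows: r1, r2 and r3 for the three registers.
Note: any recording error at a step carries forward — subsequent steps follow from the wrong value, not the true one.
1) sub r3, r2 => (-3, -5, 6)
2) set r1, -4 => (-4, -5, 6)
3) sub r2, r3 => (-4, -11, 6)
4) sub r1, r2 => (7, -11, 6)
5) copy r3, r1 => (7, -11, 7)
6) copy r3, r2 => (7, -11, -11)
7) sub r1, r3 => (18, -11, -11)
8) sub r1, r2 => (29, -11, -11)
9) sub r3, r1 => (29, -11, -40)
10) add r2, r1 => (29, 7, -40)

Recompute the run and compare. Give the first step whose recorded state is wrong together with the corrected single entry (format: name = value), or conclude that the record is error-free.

step 10, r2 = 18

1. r3 = 1 - -5 = 6 (checks out)
2. r1 = -4 (verified)
3. r2 = -5 - 6 = -11 (no discrepancy)
4. r1 = -4 - -11 = 7 (confirmed correct)
5. r3 = 7 (same as recorded)
6. r3 = -11 (confirmed correct)
7. r1 = 7 - -11 = 18 (in agreement)
8. r1 = 18 - -11 = 29 (same as recorded)
9. r3 = -11 - 29 = -40 (matches)
10. r2 = -11 + 29 = 18 (the record disagrees here)
First incorrect step: 10; the correct value is r2 = 18.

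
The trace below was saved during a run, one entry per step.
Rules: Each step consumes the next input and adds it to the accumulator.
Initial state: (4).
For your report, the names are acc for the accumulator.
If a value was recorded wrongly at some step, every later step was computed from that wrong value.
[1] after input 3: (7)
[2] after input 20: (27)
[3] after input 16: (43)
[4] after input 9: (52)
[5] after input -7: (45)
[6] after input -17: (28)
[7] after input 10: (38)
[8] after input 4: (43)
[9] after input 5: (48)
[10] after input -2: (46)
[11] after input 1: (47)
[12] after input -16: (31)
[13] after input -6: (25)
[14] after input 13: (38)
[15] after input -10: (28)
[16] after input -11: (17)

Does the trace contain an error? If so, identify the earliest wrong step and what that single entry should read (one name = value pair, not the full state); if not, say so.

Recomputing the run from the initial state:
step 1: acc = 7
step 2: acc = 27
step 3: acc = 43
step 4: acc = 52
step 5: acc = 45
step 6: acc = 28
step 7: acc = 38
step 8: acc = 42
step 9: acc = 47
step 10: acc = 45
step 11: acc = 46
step 12: acc = 30
step 13: acc = 24
step 14: acc = 37
step 15: acc = 27
step 16: acc = 16
The first disagreement with the trace is at step 8, where the value should be acc = 42.

step 8, acc = 42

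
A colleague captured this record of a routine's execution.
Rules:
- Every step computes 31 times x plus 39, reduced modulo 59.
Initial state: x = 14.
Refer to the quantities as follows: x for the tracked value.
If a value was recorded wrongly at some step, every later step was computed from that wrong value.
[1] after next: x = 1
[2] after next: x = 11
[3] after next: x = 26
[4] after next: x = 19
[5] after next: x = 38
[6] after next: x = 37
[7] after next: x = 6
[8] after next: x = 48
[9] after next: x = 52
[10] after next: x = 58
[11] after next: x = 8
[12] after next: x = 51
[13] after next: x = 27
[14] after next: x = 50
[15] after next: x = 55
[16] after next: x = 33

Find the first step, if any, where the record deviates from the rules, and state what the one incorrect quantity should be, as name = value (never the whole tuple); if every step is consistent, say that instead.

Recomputing the run from the initial state:
step 1: x = 1
step 2: x = 11
step 3: x = 26
step 4: x = 19
step 5: x = 38
step 6: x = 37
step 7: x = 6
step 8: x = 48
step 9: x = 52
step 10: x = 58
step 11: x = 8
step 12: x = 51
step 13: x = 27
step 14: x = 50
step 15: x = 55
step 16: x = 33
This matches the record at every step.

no error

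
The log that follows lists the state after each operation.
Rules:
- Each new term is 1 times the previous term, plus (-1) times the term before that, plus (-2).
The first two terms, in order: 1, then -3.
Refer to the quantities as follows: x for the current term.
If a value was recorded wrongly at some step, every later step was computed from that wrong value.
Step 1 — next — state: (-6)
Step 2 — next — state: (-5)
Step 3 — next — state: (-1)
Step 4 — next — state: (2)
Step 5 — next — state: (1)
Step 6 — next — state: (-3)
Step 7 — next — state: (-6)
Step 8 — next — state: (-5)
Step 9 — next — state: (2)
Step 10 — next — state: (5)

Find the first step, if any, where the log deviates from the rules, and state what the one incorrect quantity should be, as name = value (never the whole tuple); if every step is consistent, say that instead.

step 1: x = 1*(-3) + (-1)*(1) + (-2) = -6 -> consistent with the log
step 2: x = 1*(-6) + (-1)*(-3) + (-2) = -5 -> verified
step 3: x = 1*(-5) + (-1)*(-6) + (-2) = -1 -> verified
step 4: x = 1*(-1) + (-1)*(-5) + (-2) = 2 -> matches
step 5: x = 1*(2) + (-1)*(-1) + (-2) = 1 -> agrees with the log
step 6: x = 1*(1) + (-1)*(2) + (-2) = -3 -> verified
step 7: x = 1*(-3) + (-1)*(1) + (-2) = -6 -> consistent with the log
step 8: x = 1*(-6) + (-1)*(-3) + (-2) = -5 -> same as recorded
step 9: x = 1*(-5) + (-1)*(-6) + (-2) = -1 -> not what was recorded
So the first discrepancy is step 9, where the right value is x = -1.

step 9, x = -1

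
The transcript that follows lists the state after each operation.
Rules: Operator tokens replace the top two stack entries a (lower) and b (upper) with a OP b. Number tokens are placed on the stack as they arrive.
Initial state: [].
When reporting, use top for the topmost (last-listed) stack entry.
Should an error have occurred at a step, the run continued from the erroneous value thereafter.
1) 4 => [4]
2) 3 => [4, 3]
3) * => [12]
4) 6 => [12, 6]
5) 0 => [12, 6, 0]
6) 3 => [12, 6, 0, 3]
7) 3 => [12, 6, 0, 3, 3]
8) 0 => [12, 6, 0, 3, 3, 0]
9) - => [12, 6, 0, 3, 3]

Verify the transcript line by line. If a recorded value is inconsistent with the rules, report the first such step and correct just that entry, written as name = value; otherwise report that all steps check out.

Step 1: push 4: top = 4 — consistent with the transcript.
Step 2: push 3: top = 3 — no discrepancy.
Step 3: 4 * 3 = 12 — in agreement.
Step 4: push 6: top = 6 — agrees with the transcript.
Step 5: push 0: top = 0 — confirmed correct.
Step 6: push 3: top = 3 — confirmed correct.
Step 7: push 3: top = 3 — same as recorded.
Step 8: push 0: top = 0 — verified.
Step 9: 3 - 0 = 3 — exactly as logged.
Each recorded entry agrees with the recomputation.

no error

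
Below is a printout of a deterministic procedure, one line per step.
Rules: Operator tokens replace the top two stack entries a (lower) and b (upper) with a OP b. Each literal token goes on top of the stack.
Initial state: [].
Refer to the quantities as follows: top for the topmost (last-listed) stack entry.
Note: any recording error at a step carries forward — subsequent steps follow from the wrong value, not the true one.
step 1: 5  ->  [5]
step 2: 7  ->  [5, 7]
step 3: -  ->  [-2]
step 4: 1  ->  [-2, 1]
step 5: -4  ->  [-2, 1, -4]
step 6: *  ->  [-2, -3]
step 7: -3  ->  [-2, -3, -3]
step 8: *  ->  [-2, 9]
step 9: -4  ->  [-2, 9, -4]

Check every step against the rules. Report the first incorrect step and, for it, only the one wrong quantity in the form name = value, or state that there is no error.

step 1: push 5: top = 5 -> verified
step 2: push 7: top = 7 -> exactly as logged
step 3: 5 - 7 = -2 -> confirmed correct
step 4: push 1: top = 1 -> in agreement
step 5: push -4: top = -4 -> verified
step 6: 1 * -4 = -4 -> the printout has a different value
First incorrect step: 6; the correct value is top = -4.

step 6, top = -4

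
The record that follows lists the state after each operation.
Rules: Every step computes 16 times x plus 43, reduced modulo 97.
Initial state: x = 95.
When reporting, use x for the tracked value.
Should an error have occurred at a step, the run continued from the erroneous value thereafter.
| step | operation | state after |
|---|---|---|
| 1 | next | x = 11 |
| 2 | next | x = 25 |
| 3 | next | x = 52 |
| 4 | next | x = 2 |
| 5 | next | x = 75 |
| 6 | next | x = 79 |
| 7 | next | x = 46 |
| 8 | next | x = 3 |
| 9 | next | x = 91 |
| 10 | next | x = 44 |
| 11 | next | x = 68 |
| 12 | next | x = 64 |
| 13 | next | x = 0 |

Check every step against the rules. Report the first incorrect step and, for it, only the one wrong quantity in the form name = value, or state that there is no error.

step 3, x = 55

1. x = (16*95 + 43) mod 97 = 11 (matches)
2. x = (16*11 + 43) mod 97 = 25 (exactly as logged)
3. x = (16*25 + 43) mod 97 = 55 (not what was recorded)
First incorrect step: 3; the correct value is x = 55.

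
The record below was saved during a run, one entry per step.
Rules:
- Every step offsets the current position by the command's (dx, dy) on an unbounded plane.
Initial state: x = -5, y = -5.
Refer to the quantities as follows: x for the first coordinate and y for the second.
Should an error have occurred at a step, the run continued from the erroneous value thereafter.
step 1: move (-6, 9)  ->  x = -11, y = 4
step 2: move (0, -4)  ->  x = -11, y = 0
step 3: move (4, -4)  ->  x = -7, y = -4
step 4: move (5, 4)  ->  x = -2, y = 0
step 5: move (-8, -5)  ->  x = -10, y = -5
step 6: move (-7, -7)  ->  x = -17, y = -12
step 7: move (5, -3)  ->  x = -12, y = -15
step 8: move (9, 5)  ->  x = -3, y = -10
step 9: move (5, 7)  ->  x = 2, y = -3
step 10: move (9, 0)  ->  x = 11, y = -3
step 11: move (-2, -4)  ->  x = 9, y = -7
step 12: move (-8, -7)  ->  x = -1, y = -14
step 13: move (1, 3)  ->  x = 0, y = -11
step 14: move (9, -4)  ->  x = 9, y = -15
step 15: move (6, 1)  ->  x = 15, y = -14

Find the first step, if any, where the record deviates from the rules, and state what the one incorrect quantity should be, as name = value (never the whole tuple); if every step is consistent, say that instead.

step 12, x = 1

1. x = -5 + (-6) = -11, y = -5 + (9) = 4 (confirmed correct)
2. x = -11 + (0) = -11, y = 4 + (-4) = 0 (consistent with the record)
3. x = -11 + (4) = -7, y = 0 + (-4) = -4 (agrees with the record)
4. x = -7 + (5) = -2, y = -4 + (4) = 0 (exactly as logged)
5. x = -2 + (-8) = -10, y = 0 + (-5) = -5 (agrees with the record)
6. x = -10 + (-7) = -17, y = -5 + (-7) = -12 (matches)
7. x = -17 + (5) = -12, y = -12 + (-3) = -15 (consistent with the record)
8. x = -12 + (9) = -3, y = -15 + (5) = -10 (matches)
9. x = -3 + (5) = 2, y = -10 + (7) = -3 (confirmed correct)
10. x = 2 + (9) = 11, y = -3 + (0) = -3 (consistent with the record)
11. x = 11 + (-2) = 9, y = -3 + (-4) = -7 (same as recorded)
12. x = 9 + (-8) = 1, y = -7 + (-7) = -14 (the record disagrees here)
First deviation found at step 12; the corrected entry is x = 1.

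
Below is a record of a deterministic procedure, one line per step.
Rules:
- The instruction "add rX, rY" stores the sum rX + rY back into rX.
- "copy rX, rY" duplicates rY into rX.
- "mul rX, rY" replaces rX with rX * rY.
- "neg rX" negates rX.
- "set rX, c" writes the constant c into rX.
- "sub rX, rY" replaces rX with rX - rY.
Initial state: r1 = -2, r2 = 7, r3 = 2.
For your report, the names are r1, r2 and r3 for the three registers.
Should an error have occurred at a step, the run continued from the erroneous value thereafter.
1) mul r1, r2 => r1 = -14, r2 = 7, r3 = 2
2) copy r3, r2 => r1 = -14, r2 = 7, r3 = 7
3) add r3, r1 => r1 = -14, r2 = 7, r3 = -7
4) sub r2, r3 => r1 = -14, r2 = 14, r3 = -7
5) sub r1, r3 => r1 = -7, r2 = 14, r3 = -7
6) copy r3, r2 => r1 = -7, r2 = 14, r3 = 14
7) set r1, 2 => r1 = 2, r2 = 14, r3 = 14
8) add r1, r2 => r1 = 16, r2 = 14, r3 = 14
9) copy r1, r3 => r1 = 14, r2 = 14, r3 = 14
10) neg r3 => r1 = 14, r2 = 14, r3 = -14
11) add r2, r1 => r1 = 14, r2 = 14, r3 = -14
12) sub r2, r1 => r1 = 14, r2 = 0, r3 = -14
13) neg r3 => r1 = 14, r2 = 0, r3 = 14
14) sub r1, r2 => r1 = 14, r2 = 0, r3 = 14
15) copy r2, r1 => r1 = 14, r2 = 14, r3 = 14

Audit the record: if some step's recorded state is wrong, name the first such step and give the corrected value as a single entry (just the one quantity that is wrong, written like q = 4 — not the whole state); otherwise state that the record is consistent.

Recomputing the run from the initial state:
step 1: r1 = -14, r2 = 7, r3 = 2
step 2: r1 = -14, r2 = 7, r3 = 7
step 3: r1 = -14, r2 = 7, r3 = -7
step 4: r1 = -14, r2 = 14, r3 = -7
step 5: r1 = -7, r2 = 14, r3 = -7
step 6: r1 = -7, r2 = 14, r3 = 14
step 7: r1 = 2, r2 = 14, r3 = 14
step 8: r1 = 16, r2 = 14, r3 = 14
step 9: r1 = 14, r2 = 14, r3 = 14
step 10: r1 = 14, r2 = 14, r3 = -14
step 11: r1 = 14, r2 = 28, r3 = -14
step 12: r1 = 14, r2 = 14, r3 = -14
step 13: r1 = 14, r2 = 14, r3 = 14
step 14: r1 = 0, r2 = 14, r3 = 14
step 15: r1 = 0, r2 = 0, r3 = 14
The first disagreement with the record is at step 11, where the value should be r2 = 28.

step 11, r2 = 28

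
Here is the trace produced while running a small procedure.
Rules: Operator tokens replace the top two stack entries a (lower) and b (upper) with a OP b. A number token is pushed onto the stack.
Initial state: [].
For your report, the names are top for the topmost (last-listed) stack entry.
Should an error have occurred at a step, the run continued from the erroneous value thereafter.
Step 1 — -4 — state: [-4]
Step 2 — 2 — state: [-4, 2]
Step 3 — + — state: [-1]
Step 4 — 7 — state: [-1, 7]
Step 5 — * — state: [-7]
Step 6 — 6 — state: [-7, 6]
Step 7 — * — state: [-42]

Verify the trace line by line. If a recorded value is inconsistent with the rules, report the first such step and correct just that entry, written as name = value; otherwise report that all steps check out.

Step 1: push -4: top = -4 — in agreement.
Step 2: push 2: top = 2 — matches.
Step 3: -4 + 2 = -2 — a discrepancy with the trace.
Conclusion: step 3 carries the first error; the entry should be top = -2.

step 3, top = -2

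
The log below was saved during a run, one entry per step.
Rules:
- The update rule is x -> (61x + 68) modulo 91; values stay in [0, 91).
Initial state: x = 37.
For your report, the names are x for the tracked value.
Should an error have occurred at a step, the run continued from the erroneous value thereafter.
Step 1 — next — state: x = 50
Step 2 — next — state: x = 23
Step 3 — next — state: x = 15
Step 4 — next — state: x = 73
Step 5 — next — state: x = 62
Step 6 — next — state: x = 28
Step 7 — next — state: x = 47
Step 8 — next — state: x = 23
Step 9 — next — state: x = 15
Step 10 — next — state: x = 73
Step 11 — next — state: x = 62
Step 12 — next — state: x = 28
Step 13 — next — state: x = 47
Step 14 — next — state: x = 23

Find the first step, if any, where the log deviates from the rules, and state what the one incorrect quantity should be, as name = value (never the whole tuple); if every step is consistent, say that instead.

Recomputing the run from the initial state:
step 1: x = 50
step 2: x = 24
step 3: x = 76
step 4: x = 63
step 5: x = 89
step 6: x = 37
step 7: x = 50
step 8: x = 24
step 9: x = 76
step 10: x = 63
step 11: x = 89
step 12: x = 37
step 13: x = 50
step 14: x = 24
The first disagreement with the log is at step 2, where the value should be x = 24.

step 2, x = 24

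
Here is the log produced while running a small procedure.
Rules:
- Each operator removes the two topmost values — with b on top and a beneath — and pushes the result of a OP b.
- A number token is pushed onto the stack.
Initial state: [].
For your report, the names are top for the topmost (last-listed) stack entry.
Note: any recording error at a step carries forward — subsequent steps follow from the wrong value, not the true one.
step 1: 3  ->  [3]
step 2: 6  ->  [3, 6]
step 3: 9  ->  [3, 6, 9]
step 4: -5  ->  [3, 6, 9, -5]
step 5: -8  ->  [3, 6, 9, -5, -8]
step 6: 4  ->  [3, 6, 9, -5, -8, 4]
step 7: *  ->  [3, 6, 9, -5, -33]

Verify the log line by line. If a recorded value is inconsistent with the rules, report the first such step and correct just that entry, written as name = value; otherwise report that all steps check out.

step 7, top = -32

Recomputing the run from the initial state:
step 1: [3]
step 2: [3, 6]
step 3: [3, 6, 9]
step 4: [3, 6, 9, -5]
step 5: [3, 6, 9, -5, -8]
step 6: [3, 6, 9, -5, -8, 4]
step 7: [3, 6, 9, -5, -32]
The first disagreement with the log is at step 7, where the value should be top = -32.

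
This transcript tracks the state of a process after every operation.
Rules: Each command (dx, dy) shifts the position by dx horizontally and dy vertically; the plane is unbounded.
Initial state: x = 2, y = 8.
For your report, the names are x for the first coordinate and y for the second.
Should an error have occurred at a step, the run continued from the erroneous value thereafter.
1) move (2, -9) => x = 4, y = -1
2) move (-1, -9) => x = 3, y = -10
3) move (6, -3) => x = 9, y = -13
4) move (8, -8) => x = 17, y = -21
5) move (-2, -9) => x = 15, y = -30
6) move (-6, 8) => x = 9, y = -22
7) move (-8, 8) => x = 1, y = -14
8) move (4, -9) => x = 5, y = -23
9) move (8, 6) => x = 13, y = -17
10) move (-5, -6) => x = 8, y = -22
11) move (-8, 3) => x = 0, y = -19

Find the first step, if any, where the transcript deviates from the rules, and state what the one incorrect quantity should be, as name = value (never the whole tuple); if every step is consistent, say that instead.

Recomputing the run from the initial state:
step 1: x = 4, y = -1
step 2: x = 3, y = -10
step 3: x = 9, y = -13
step 4: x = 17, y = -21
step 5: x = 15, y = -30
step 6: x = 9, y = -22
step 7: x = 1, y = -14
step 8: x = 5, y = -23
step 9: x = 13, y = -17
step 10: x = 8, y = -23
step 11: x = 0, y = -20
The first disagreement with the transcript is at step 10, where the value should be y = -23.

step 10, y = -23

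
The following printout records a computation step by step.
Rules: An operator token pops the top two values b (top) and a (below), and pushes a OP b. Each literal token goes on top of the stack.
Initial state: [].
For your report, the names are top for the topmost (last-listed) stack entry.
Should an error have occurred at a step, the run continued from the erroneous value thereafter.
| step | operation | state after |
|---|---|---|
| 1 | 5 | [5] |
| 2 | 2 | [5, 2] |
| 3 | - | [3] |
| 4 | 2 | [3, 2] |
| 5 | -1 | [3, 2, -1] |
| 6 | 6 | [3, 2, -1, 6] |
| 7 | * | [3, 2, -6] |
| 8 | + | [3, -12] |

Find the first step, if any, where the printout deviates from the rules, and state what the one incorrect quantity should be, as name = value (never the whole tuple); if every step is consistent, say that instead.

step 1: push 5: top = 5 -> no discrepancy
step 2: push 2: top = 2 -> consistent with the printout
step 3: 5 - 2 = 3 -> agrees with the printout
step 4: push 2: top = 2 -> consistent with the printout
step 5: push -1: top = -1 -> exactly as logged
step 6: push 6: top = 6 -> consistent with the printout
step 7: -1 * 6 = -6 -> in agreement
step 8: 2 + -6 = -4 -> the printout disagrees here
The audit stops at step 8: the recorded entry is wrong and should be top = -4.

step 8, top = -4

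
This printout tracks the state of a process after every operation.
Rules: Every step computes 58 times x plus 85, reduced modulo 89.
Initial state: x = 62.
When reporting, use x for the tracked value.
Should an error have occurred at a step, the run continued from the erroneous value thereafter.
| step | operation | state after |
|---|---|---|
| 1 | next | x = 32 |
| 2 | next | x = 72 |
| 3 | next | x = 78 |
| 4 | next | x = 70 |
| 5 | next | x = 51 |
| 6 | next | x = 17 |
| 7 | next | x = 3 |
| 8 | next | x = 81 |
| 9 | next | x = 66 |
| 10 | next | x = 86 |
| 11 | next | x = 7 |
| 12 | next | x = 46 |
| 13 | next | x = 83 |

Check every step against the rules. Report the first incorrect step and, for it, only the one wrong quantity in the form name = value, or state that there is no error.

step 11, x = 0

Step 1: x = (58*62 + 85) mod 89 = 32 — no discrepancy.
Step 2: x = (58*32 + 85) mod 89 = 72 — exactly as logged.
Step 3: x = (58*72 + 85) mod 89 = 78 — same as recorded.
Step 4: x = (58*78 + 85) mod 89 = 70 — no discrepancy.
Step 5: x = (58*70 + 85) mod 89 = 51 — verified.
Step 6: x = (58*51 + 85) mod 89 = 17 — no discrepancy.
Step 7: x = (58*17 + 85) mod 89 = 3 — matches.
Step 8: x = (58*3 + 85) mod 89 = 81 — agrees with the printout.
Step 9: x = (58*81 + 85) mod 89 = 66 — checks out.
Step 10: x = (58*66 + 85) mod 89 = 86 — no discrepancy.
Step 11: x = (58*86 + 85) mod 89 = 0 — first mismatch against the printout.
So the first discrepancy is step 11, where the right value is x = 0.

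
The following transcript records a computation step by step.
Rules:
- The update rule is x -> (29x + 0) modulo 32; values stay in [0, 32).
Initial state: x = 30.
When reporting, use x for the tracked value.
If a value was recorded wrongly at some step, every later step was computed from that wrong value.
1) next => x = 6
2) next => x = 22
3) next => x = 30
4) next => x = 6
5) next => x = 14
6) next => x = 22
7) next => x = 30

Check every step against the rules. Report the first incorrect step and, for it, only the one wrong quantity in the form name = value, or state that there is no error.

Recomputing the run from the initial state:
step 1: x = 6
step 2: x = 14
step 3: x = 22
step 4: x = 30
step 5: x = 6
step 6: x = 14
step 7: x = 22
The first disagreement with the transcript is at step 2, where the value should be x = 14.

step 2, x = 14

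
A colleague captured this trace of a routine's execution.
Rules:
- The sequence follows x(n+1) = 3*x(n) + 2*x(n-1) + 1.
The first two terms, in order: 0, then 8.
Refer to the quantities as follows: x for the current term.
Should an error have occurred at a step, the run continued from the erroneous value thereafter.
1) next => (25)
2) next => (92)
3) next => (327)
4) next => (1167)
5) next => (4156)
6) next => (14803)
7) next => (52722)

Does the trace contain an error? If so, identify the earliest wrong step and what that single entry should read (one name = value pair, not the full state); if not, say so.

step 4, x = 1166

Recomputing the run from the initial state:
step 1: x = 25
step 2: x = 92
step 3: x = 327
step 4: x = 1166
step 5: x = 4153
step 6: x = 14792
step 7: x = 52683
The first disagreement with the trace is at step 4, where the value should be x = 1166.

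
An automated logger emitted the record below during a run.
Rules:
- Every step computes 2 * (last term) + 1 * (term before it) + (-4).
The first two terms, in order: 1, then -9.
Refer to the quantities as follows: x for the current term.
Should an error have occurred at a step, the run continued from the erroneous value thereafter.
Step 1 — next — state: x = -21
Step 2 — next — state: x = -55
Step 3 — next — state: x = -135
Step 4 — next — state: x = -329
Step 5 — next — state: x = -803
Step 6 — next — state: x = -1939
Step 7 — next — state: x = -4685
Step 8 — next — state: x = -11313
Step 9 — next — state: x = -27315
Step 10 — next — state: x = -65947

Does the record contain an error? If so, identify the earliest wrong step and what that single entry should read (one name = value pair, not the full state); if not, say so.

step 5, x = -797

Step 1: x = 2*(-9) + (1)*(1) + (-4) = -21 — exactly as logged.
Step 2: x = 2*(-21) + (1)*(-9) + (-4) = -55 — same as recorded.
Step 3: x = 2*(-55) + (1)*(-21) + (-4) = -135 — agrees with the record.
Step 4: x = 2*(-135) + (1)*(-55) + (-4) = -329 — agrees with the record.
Step 5: x = 2*(-329) + (1)*(-135) + (-4) = -797 — a discrepancy with the record.
That makes step 5 the first incorrect line — x = -797 is what it should show.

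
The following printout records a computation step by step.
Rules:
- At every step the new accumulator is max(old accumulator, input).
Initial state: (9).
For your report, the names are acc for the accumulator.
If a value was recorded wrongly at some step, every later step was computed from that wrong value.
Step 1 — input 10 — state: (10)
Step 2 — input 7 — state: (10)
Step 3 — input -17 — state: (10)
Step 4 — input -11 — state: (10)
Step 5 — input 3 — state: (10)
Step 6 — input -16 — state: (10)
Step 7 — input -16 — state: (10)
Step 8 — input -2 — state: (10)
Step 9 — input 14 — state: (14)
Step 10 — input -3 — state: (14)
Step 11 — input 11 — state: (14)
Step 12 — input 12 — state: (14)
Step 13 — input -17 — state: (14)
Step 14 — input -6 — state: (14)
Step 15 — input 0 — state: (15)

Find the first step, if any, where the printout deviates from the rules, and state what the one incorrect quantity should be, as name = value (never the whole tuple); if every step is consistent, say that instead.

step 15, acc = 14

Recomputing the run from the initial state:
step 1: acc = 10
step 2: acc = 10
step 3: acc = 10
step 4: acc = 10
step 5: acc = 10
step 6: acc = 10
step 7: acc = 10
step 8: acc = 10
step 9: acc = 14
step 10: acc = 14
step 11: acc = 14
step 12: acc = 14
step 13: acc = 14
step 14: acc = 14
step 15: acc = 14
The first disagreement with the printout is at step 15, where the value should be acc = 14.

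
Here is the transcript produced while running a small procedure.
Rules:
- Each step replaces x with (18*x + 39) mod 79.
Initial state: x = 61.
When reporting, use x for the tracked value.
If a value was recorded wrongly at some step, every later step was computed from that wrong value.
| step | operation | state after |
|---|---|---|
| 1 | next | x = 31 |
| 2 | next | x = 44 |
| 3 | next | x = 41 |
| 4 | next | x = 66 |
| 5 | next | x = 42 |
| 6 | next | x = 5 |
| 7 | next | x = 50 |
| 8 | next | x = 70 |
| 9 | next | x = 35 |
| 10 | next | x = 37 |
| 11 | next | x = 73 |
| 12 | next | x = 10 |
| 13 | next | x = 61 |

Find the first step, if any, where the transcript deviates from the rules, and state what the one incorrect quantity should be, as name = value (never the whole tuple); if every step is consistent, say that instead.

Recomputing the run from the initial state:
step 1: x = 31
step 2: x = 44
step 3: x = 41
step 4: x = 66
step 5: x = 42
step 6: x = 5
step 7: x = 50
step 8: x = 70
step 9: x = 35
step 10: x = 37
step 11: x = 73
step 12: x = 10
step 13: x = 61
This matches the transcript at every step.

no error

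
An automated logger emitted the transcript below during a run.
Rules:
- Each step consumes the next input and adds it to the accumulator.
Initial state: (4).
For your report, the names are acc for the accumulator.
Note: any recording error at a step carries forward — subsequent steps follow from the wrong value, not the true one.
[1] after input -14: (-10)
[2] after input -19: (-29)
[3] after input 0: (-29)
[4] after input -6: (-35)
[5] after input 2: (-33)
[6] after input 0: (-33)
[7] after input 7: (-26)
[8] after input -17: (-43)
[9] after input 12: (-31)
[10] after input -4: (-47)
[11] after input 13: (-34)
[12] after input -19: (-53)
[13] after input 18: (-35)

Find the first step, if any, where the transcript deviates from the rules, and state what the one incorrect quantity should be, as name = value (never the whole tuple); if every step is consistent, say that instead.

step 10, acc = -35

Step 1: acc = 4 + -14 = -10 — consistent with the transcript.
Step 2: acc = -10 + -19 = -29 — in agreement.
Step 3: acc = -29 + 0 = -29 — matches.
Step 4: acc = -29 + -6 = -35 — checks out.
Step 5: acc = -35 + 2 = -33 — agrees with the transcript.
Step 6: acc = -33 + 0 = -33 — confirmed correct.
Step 7: acc = -33 + 7 = -26 — in agreement.
Step 8: acc = -26 + -17 = -43 — exactly as logged.
Step 9: acc = -43 + 12 = -31 — in agreement.
Step 10: acc = -31 + -4 = -35 — first mismatch against the transcript.
First deviation found at step 10; the corrected entry is acc = -35.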